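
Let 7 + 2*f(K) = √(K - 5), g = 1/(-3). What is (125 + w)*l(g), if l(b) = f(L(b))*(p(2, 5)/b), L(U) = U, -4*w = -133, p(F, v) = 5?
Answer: 66465/8 - 3165*I*√3/2 ≈ 8308.1 - 2741.0*I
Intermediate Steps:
g = -⅓ ≈ -0.33333
w = 133/4 (w = -¼*(-133) = 133/4 ≈ 33.250)
f(K) = -7/2 + √(-5 + K)/2 (f(K) = -7/2 + √(K - 5)/2 = -7/2 + √(-5 + K)/2)
l(b) = 5*(-7/2 + √(-5 + b)/2)/b (l(b) = (-7/2 + √(-5 + b)/2)*(5/b) = 5*(-7/2 + √(-5 + b)/2)/b)
(125 + w)*l(g) = (125 + 133/4)*(5*(-7 + √(-5 - ⅓))/(2*(-⅓))) = 633*((5/2)*(-3)*(-7 + √(-16/3)))/4 = 633*((5/2)*(-3)*(-7 + 4*I*√3/3))/4 = 633*(105/2 - 10*I*√3)/4 = 66465/8 - 3165*I*√3/2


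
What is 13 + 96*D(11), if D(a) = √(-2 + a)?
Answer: 301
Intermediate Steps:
13 + 96*D(11) = 13 + 96*√(-2 + 11) = 13 + 96*√9 = 13 + 96*3 = 13 + 288 = 301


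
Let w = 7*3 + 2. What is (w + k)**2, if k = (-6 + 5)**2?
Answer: 576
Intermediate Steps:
w = 23 (w = 21 + 2 = 23)
k = 1 (k = (-1)**2 = 1)
(w + k)**2 = (23 + 1)**2 = 24**2 = 576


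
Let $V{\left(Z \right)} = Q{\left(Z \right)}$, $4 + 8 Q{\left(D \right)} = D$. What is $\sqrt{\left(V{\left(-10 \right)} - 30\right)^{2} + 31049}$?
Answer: $\frac{\sqrt{512913}}{4} \approx 179.04$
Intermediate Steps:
$Q{\left(D \right)} = - \frac{1}{2} + \frac{D}{8}$
$V{\left(Z \right)} = - \frac{1}{2} + \frac{Z}{8}$
$\sqrt{\left(V{\left(-10 \right)} - 30\right)^{2} + 31049} = \sqrt{\left(\left(- \frac{1}{2} + \frac{1}{8} \left(-10\right)\right) - 30\right)^{2} + 31049} = \sqrt{\left(\left(- \frac{1}{2} - \frac{5}{4}\right) - 30\right)^{2} + 31049} = \sqrt{\left(- \frac{7}{4} - 30\right)^{2} + 31049} = \sqrt{\left(- \frac{127}{4}\right)^{2} + 31049} = \sqrt{\frac{16129}{16} + 31049} = \sqrt{\frac{512913}{16}} = \frac{\sqrt{512913}}{4}$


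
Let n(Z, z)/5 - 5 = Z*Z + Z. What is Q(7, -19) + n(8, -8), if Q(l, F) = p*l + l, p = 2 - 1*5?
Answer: 371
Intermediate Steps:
p = -3 (p = 2 - 5 = -3)
n(Z, z) = 25 + 5*Z + 5*Z**2 (n(Z, z) = 25 + 5*(Z*Z + Z) = 25 + 5*(Z**2 + Z) = 25 + 5*(Z + Z**2) = 25 + (5*Z + 5*Z**2) = 25 + 5*Z + 5*Z**2)
Q(l, F) = -2*l (Q(l, F) = -3*l + l = -2*l)
Q(7, -19) + n(8, -8) = -2*7 + (25 + 5*8 + 5*8**2) = -14 + (25 + 40 + 5*64) = -14 + (25 + 40 + 320) = -14 + 385 = 371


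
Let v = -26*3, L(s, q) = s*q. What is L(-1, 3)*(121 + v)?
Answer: -129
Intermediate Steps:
L(s, q) = q*s
v = -78
L(-1, 3)*(121 + v) = (3*(-1))*(121 - 78) = -3*43 = -129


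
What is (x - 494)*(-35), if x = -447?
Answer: 32935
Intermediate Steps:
(x - 494)*(-35) = (-447 - 494)*(-35) = -941*(-35) = 32935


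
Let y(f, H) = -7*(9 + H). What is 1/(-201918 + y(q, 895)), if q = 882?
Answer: -1/208246 ≈ -4.8020e-6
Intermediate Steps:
y(f, H) = -63 - 7*H
1/(-201918 + y(q, 895)) = 1/(-201918 + (-63 - 7*895)) = 1/(-201918 + (-63 - 6265)) = 1/(-201918 - 6328) = 1/(-208246) = -1/208246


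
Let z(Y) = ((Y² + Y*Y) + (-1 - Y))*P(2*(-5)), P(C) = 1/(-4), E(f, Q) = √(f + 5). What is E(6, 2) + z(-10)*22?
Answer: -2299/2 + √11 ≈ -1146.2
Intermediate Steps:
E(f, Q) = √(5 + f)
P(C) = -¼
z(Y) = ¼ - Y²/2 + Y/4 (z(Y) = ((Y² + Y*Y) + (-1 - Y))*(-¼) = ((Y² + Y²) + (-1 - Y))*(-¼) = (2*Y² + (-1 - Y))*(-¼) = (-1 - Y + 2*Y²)*(-¼) = ¼ - Y²/2 + Y/4)
E(6, 2) + z(-10)*22 = √(5 + 6) + (¼ - ½*(-10)² + (¼)*(-10))*22 = √11 + (¼ - ½*100 - 5/2)*22 = √11 + (¼ - 50 - 5/2)*22 = √11 - 209/4*22 = √11 - 2299/2 = -2299/2 + √11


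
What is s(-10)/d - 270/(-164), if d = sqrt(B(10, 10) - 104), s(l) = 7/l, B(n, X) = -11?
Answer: 135/82 + 7*I*sqrt(115)/1150 ≈ 1.6463 + 0.065275*I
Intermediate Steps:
d = I*sqrt(115) (d = sqrt(-11 - 104) = sqrt(-115) = I*sqrt(115) ≈ 10.724*I)
s(-10)/d - 270/(-164) = (7/(-10))/((I*sqrt(115))) - 270/(-164) = (7*(-1/10))*(-I*sqrt(115)/115) - 270*(-1/164) = -(-7)*I*sqrt(115)/1150 + 135/82 = 7*I*sqrt(115)/1150 + 135/82 = 135/82 + 7*I*sqrt(115)/1150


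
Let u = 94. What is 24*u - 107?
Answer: 2149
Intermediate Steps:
24*u - 107 = 24*94 - 107 = 2256 - 107 = 2149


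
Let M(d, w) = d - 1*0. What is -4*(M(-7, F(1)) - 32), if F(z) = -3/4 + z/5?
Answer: 156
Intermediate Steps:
F(z) = -¾ + z/5 (F(z) = -3*¼ + z*(⅕) = -¾ + z/5)
M(d, w) = d (M(d, w) = d + 0 = d)
-4*(M(-7, F(1)) - 32) = -4*(-7 - 32) = -4*(-39) = 156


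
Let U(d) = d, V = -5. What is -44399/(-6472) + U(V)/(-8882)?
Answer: 197192139/28742152 ≈ 6.8607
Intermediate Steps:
-44399/(-6472) + U(V)/(-8882) = -44399/(-6472) - 5/(-8882) = -44399*(-1/6472) - 5*(-1/8882) = 44399/6472 + 5/8882 = 197192139/28742152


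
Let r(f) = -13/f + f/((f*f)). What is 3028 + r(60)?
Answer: 15139/5 ≈ 3027.8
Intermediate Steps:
r(f) = -12/f (r(f) = -13/f + f/(f²) = -13/f + f/f² = -13/f + 1/f = -12/f)
3028 + r(60) = 3028 - 12/60 = 3028 - 12*1/60 = 3028 - ⅕ = 15139/5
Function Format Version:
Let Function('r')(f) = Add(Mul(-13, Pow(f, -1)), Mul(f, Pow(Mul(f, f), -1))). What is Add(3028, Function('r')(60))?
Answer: Rational(15139, 5) ≈ 3027.8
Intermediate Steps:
Function('r')(f) = Mul(-12, Pow(f, -1)) (Function('r')(f) = Add(Mul(-13, Pow(f, -1)), Mul(f, Pow(Pow(f, 2), -1))) = Add(Mul(-13, Pow(f, -1)), Mul(f, Pow(f, -2))) = Add(Mul(-13, Pow(f, -1)), Pow(f, -1)) = Mul(-12, Pow(f, -1)))
Add(3028, Function('r')(60)) = Add(3028, Mul(-12, Pow(60, -1))) = Add(3028, Mul(-12, Rational(1, 60))) = Add(3028, Rational(-1, 5)) = Rational(15139, 5)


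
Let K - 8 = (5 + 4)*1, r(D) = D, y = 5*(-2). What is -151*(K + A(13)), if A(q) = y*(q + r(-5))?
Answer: 9513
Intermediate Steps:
y = -10
A(q) = 50 - 10*q (A(q) = -10*(q - 5) = -10*(-5 + q) = 50 - 10*q)
K = 17 (K = 8 + (5 + 4)*1 = 8 + 9*1 = 8 + 9 = 17)
-151*(K + A(13)) = -151*(17 + (50 - 10*13)) = -151*(17 + (50 - 130)) = -151*(17 - 80) = -151*(-63) = 9513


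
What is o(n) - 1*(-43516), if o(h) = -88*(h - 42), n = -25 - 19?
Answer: 51084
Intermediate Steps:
n = -44
o(h) = 3696 - 88*h (o(h) = -88*(-42 + h) = 3696 - 88*h)
o(n) - 1*(-43516) = (3696 - 88*(-44)) - 1*(-43516) = (3696 + 3872) + 43516 = 7568 + 43516 = 51084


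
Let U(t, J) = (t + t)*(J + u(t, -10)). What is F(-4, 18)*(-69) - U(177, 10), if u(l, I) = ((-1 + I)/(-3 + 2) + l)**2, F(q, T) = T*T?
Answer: -12537672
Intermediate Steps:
F(q, T) = T**2
u(l, I) = (1 + l - I)**2 (u(l, I) = ((-1 + I)/(-1) + l)**2 = ((-1 + I)*(-1) + l)**2 = ((1 - I) + l)**2 = (1 + l - I)**2)
U(t, J) = 2*t*(J + (11 + t)**2) (U(t, J) = (t + t)*(J + (1 + t - 1*(-10))**2) = (2*t)*(J + (1 + t + 10)**2) = (2*t)*(J + (11 + t)**2) = 2*t*(J + (11 + t)**2))
F(-4, 18)*(-69) - U(177, 10) = 18**2*(-69) - 2*177*(10 + (11 + 177)**2) = 324*(-69) - 2*177*(10 + 188**2) = -22356 - 2*177*(10 + 35344) = -22356 - 2*177*35354 = -22356 - 1*12515316 = -22356 - 12515316 = -12537672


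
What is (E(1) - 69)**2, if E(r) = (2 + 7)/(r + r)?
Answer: 16641/4 ≈ 4160.3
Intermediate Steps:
E(r) = 9/(2*r) (E(r) = 9/((2*r)) = 9*(1/(2*r)) = 9/(2*r))
(E(1) - 69)**2 = ((9/2)/1 - 69)**2 = ((9/2)*1 - 69)**2 = (9/2 - 69)**2 = (-129/2)**2 = 16641/4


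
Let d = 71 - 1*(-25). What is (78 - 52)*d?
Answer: 2496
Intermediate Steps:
d = 96 (d = 71 + 25 = 96)
(78 - 52)*d = (78 - 52)*96 = 26*96 = 2496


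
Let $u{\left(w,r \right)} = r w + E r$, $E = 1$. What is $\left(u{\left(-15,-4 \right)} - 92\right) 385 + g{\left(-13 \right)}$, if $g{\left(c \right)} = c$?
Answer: $-13873$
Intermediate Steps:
$u{\left(w,r \right)} = r + r w$ ($u{\left(w,r \right)} = r w + 1 r = r w + r = r + r w$)
$\left(u{\left(-15,-4 \right)} - 92\right) 385 + g{\left(-13 \right)} = \left(- 4 \left(1 - 15\right) - 92\right) 385 - 13 = \left(\left(-4\right) \left(-14\right) - 92\right) 385 - 13 = \left(56 - 92\right) 385 - 13 = \left(-36\right) 385 - 13 = -13860 - 13 = -13873$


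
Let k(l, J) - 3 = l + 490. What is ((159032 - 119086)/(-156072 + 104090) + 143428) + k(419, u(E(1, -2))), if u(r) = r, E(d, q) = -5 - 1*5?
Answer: 3751520967/25991 ≈ 1.4434e+5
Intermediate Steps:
E(d, q) = -10 (E(d, q) = -5 - 5 = -10)
k(l, J) = 493 + l (k(l, J) = 3 + (l + 490) = 3 + (490 + l) = 493 + l)
((159032 - 119086)/(-156072 + 104090) + 143428) + k(419, u(E(1, -2))) = ((159032 - 119086)/(-156072 + 104090) + 143428) + (493 + 419) = (39946/(-51982) + 143428) + 912 = (39946*(-1/51982) + 143428) + 912 = (-19973/25991 + 143428) + 912 = 3727817175/25991 + 912 = 3751520967/25991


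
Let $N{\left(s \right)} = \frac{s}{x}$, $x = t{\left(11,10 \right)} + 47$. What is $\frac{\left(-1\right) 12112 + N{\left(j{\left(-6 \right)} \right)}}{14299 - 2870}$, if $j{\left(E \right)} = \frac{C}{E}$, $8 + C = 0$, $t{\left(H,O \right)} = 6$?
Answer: $- \frac{1925804}{1817211} \approx -1.0598$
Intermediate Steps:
$C = -8$ ($C = -8 + 0 = -8$)
$x = 53$ ($x = 6 + 47 = 53$)
$j{\left(E \right)} = - \frac{8}{E}$
$N{\left(s \right)} = \frac{s}{53}$
$\frac{\left(-1\right) 12112 + N{\left(j{\left(-6 \right)} \right)}}{14299 - 2870} = \frac{\left(-1\right) 12112 + \frac{\left(-8\right) \frac{1}{-6}}{53}}{14299 - 2870} = \frac{-12112 + \frac{\left(-8\right) \left(- \frac{1}{6}\right)}{53}}{11429} = \left(-12112 + \frac{1}{53} \cdot \frac{4}{3}\right) \frac{1}{11429} = \left(-12112 + \frac{4}{159}\right) \frac{1}{11429} = \left(- \frac{1925804}{159}\right) \frac{1}{11429} = - \frac{1925804}{1817211}$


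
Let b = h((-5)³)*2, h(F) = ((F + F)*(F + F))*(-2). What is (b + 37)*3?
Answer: -749889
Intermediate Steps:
h(F) = -8*F² (h(F) = ((2*F)*(2*F))*(-2) = (4*F²)*(-2) = -8*F²)
b = -250000 (b = -8*((-5)³)²*2 = -8*(-125)²*2 = -8*15625*2 = -125000*2 = -250000)
(b + 37)*3 = (-250000 + 37)*3 = -249963*3 = -749889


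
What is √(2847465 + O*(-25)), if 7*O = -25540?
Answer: √143995285/7 ≈ 1714.3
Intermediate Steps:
O = -25540/7 (O = (⅐)*(-25540) = -25540/7 ≈ -3648.6)
√(2847465 + O*(-25)) = √(2847465 - 25540/7*(-25)) = √(2847465 + 638500/7) = √(20570755/7) = √143995285/7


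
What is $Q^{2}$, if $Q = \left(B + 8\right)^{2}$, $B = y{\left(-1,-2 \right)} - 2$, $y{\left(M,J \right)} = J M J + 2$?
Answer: $256$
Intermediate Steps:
$y{\left(M,J \right)} = 2 + M J^{2}$ ($y{\left(M,J \right)} = M J^{2} + 2 = 2 + M J^{2}$)
$B = -4$ ($B = \left(2 - \left(-2\right)^{2}\right) - 2 = \left(2 - 4\right) - 2 = -2 - 2 = -4$)
$Q = 16$ ($Q = \left(-4 + 8\right)^{2} = 4^{2} = 16$)
$Q^{2} = 16^{2} = 256$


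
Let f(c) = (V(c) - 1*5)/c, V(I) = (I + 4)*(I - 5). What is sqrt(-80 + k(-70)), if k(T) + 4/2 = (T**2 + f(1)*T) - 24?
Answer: 4*sqrt(409) ≈ 80.895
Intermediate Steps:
V(I) = (-5 + I)*(4 + I) (V(I) = (4 + I)*(-5 + I) = (-5 + I)*(4 + I))
f(c) = (-25 + c**2 - c)/c (f(c) = ((-20 + c**2 - c) - 1*5)/c = ((-20 + c**2 - c) - 5)/c = (-25 + c**2 - c)/c)
k(T) = -26 + T**2 - 25*T (k(T) = -2 + ((T**2 + (-1 + 1 - 25/1)*T) - 24) = -2 + ((T**2 + (-1 + 1 - 25*1)*T) - 24) = -2 + ((T**2 + (-1 + 1 - 25)*T) - 24) = -2 + ((T**2 - 25*T) - 24) = -2 + (-24 + T**2 - 25*T) = -26 + T**2 - 25*T)
sqrt(-80 + k(-70)) = sqrt(-80 + (-26 + (-70)**2 - 25*(-70))) = sqrt(-80 + (-26 + 4900 + 1750)) = sqrt(-80 + 6624) = sqrt(6544) = 4*sqrt(409)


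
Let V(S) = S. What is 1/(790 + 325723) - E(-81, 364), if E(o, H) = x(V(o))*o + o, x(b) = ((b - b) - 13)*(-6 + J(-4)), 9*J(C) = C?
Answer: 2242164772/326513 ≈ 6867.0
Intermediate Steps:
J(C) = C/9
x(b) = 754/9 (x(b) = ((b - b) - 13)*(-6 + (⅑)*(-4)) = (0 - 13)*(-6 - 4/9) = -13*(-58/9) = 754/9)
E(o, H) = 763*o/9 (E(o, H) = 754*o/9 + o = 763*o/9)
1/(790 + 325723) - E(-81, 364) = 1/(790 + 325723) - 763*(-81)/9 = 1/326513 - 1*(-6867) = 1/326513 + 6867 = 2242164772/326513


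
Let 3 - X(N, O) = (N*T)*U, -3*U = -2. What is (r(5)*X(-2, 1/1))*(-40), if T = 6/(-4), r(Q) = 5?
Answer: -200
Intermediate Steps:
U = ⅔ (U = -⅓*(-2) = ⅔ ≈ 0.66667)
T = -3/2 (T = 6*(-¼) = -3/2 ≈ -1.5000)
X(N, O) = 3 + N (X(N, O) = 3 - N*(-3/2)*2/3 = 3 - (-3*N/2)*2/3 = 3 - (-1)*N = 3 + N)
(r(5)*X(-2, 1/1))*(-40) = (5*(3 - 2))*(-40) = (5*1)*(-40) = 5*(-40) = -200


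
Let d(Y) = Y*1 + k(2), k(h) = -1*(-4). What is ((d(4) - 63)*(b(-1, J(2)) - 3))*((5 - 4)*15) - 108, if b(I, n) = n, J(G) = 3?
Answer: -108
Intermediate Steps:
k(h) = 4
d(Y) = 4 + Y (d(Y) = Y*1 + 4 = Y + 4 = 4 + Y)
((d(4) - 63)*(b(-1, J(2)) - 3))*((5 - 4)*15) - 108 = (((4 + 4) - 63)*(3 - 3))*((5 - 4)*15) - 108 = ((8 - 63)*0)*(1*15) - 108 = -55*0*15 - 108 = 0*15 - 108 = 0 - 108 = -108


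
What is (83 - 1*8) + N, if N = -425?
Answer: -350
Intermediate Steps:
(83 - 1*8) + N = (83 - 1*8) - 425 = (83 - 8) - 425 = 75 - 425 = -350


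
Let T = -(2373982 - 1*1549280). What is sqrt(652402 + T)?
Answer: 10*I*sqrt(1723) ≈ 415.09*I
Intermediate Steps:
T = -824702 (T = -(2373982 - 1549280) = -1*824702 = -824702)
sqrt(652402 + T) = sqrt(652402 - 824702) = sqrt(-172300) = 10*I*sqrt(1723)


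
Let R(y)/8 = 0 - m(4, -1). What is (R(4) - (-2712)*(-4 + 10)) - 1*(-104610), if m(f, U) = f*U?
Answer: 120914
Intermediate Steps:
m(f, U) = U*f
R(y) = 32 (R(y) = 8*(0 - (-1)*4) = 8*(0 - 1*(-4)) = 8*(0 + 4) = 8*4 = 32)
(R(4) - (-2712)*(-4 + 10)) - 1*(-104610) = (32 - (-2712)*(-4 + 10)) - 1*(-104610) = (32 - (-2712)*6) + 104610 = (32 - 339*(-48)) + 104610 = (32 + 16272) + 104610 = 16304 + 104610 = 120914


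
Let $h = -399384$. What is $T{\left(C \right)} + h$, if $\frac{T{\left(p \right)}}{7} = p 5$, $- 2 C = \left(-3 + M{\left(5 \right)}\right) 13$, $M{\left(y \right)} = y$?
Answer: $-399839$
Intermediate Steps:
$C = -13$ ($C = - \frac{\left(-3 + 5\right) 13}{2} = - \frac{2 \cdot 13}{2} = \left(- \frac{1}{2}\right) 26 = -13$)
$T{\left(p \right)} = 35 p$ ($T{\left(p \right)} = 7 p 5 = 7 \cdot 5 p = 35 p$)
$T{\left(C \right)} + h = 35 \left(-13\right) - 399384 = -455 - 399384 = -399839$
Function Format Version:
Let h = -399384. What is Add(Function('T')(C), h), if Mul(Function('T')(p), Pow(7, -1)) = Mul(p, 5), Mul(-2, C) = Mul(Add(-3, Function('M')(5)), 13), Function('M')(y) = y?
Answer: -399839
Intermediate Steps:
C = -13 (C = Mul(Rational(-1, 2), Mul(Add(-3, 5), 13)) = Mul(Rational(-1, 2), Mul(2, 13)) = Mul(Rational(-1, 2), 26) = -13)
Function('T')(p) = Mul(35, p) (Function('T')(p) = Mul(7, Mul(p, 5)) = Mul(7, Mul(5, p)) = Mul(35, p))
Add(Function('T')(C), h) = Add(Mul(35, -13), -399384) = Add(-455, -399384) = -399839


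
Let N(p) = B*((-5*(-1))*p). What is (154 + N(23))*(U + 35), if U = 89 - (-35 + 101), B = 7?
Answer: 55622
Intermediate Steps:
N(p) = 35*p (N(p) = 7*((-5*(-1))*p) = 7*(5*p) = 35*p)
U = 23 (U = 89 - 1*66 = 89 - 66 = 23)
(154 + N(23))*(U + 35) = (154 + 35*23)*(23 + 35) = (154 + 805)*58 = 959*58 = 55622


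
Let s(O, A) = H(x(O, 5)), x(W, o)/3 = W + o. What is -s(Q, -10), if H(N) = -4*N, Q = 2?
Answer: 84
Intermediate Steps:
x(W, o) = 3*W + 3*o (x(W, o) = 3*(W + o) = 3*W + 3*o)
s(O, A) = -60 - 12*O (s(O, A) = -4*(3*O + 3*5) = -4*(3*O + 15) = -4*(15 + 3*O) = -60 - 12*O)
-s(Q, -10) = -(-60 - 12*2) = -(-60 - 24) = -1*(-84) = 84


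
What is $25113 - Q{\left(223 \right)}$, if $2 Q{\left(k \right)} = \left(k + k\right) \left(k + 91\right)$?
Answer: $-44909$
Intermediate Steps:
$Q{\left(k \right)} = k \left(91 + k\right)$ ($Q{\left(k \right)} = \frac{\left(k + k\right) \left(k + 91\right)}{2} = \frac{2 k \left(91 + k\right)}{2} = k \left(91 + k\right)$)
$25113 - Q{\left(223 \right)} = 25113 - 223 \left(91 + 223\right) = 25113 - 223 \cdot 314 = 25113 - 70022 = -44909$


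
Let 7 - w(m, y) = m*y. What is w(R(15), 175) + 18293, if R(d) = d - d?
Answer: 18300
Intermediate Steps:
R(d) = 0
w(m, y) = 7 - m*y
w(R(15), 175) + 18293 = (7 - 1*0*175) + 18293 = (7 + 0) + 18293 = 7 + 18293 = 18300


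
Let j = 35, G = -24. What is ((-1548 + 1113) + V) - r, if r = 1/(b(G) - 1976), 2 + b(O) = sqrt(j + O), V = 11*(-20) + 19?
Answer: -2488330850/3912473 + sqrt(11)/3912473 ≈ -636.00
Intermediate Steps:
V = -201 (V = -220 + 19 = -201)
b(O) = -2 + sqrt(35 + O)
r = 1/(-1978 + sqrt(11)) (r = 1/((-2 + sqrt(35 - 24)) - 1976) = 1/((-2 + sqrt(11)) - 1976) = 1/(-1978 + sqrt(11)) ≈ -0.00050641)
((-1548 + 1113) + V) - r = ((-1548 + 1113) - 201) - (-1978/3912473 - sqrt(11)/3912473) = (-435 - 201) + (1978/3912473 + sqrt(11)/3912473) = -636 + (1978/3912473 + sqrt(11)/3912473) = -2488330850/3912473 + sqrt(11)/3912473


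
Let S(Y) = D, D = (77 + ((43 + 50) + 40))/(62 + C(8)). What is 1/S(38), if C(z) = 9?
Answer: 71/210 ≈ 0.33810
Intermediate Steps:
D = 210/71 (D = (77 + ((43 + 50) + 40))/(62 + 9) = (77 + (93 + 40))/71 = (77 + 133)*(1/71) = 210*(1/71) = 210/71 ≈ 2.9577)
S(Y) = 210/71
1/S(38) = 1/(210/71) = 71/210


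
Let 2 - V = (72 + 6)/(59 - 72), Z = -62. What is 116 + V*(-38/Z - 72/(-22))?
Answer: 50156/341 ≈ 147.08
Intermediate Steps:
V = 8 (V = 2 - (72 + 6)/(59 - 72) = 2 - 78/(-13) = 2 - 78*(-1)/13 = 2 - 1*(-6) = 2 + 6 = 8)
116 + V*(-38/Z - 72/(-22)) = 116 + 8*(-38/(-62) - 72/(-22)) = 116 + 8*(-38*(-1/62) - 72*(-1/22)) = 116 + 8*(19/31 + 36/11) = 116 + 8*(1325/341) = 116 + 10600/341 = 50156/341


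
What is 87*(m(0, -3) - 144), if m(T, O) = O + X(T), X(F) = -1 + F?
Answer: -12876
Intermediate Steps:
m(T, O) = -1 + O + T (m(T, O) = O + (-1 + T) = -1 + O + T)
87*(m(0, -3) - 144) = 87*((-1 - 3 + 0) - 144) = 87*(-4 - 144) = 87*(-148) = -12876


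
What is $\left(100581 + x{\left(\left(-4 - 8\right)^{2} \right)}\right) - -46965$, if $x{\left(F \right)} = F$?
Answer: $147690$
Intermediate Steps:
$\left(100581 + x{\left(\left(-4 - 8\right)^{2} \right)}\right) - -46965 = \left(100581 + \left(-4 - 8\right)^{2}\right) - -46965 = \left(100581 + \left(-12\right)^{2}\right) + \left(-74806 + 121771\right) = \left(100581 + 144\right) + 46965 = 100725 + 46965 = 147690$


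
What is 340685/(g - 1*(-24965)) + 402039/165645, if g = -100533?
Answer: -2894609297/1390829040 ≈ -2.0812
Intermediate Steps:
340685/(g - 1*(-24965)) + 402039/165645 = 340685/(-100533 - 1*(-24965)) + 402039/165645 = 340685/(-100533 + 24965) + 402039*(1/165645) = 340685/(-75568) + 44671/18405 = 340685*(-1/75568) + 44671/18405 = -340685/75568 + 44671/18405 = -2894609297/1390829040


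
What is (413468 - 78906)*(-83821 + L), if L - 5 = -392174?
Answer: -159248166380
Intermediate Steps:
L = -392169 (L = 5 - 392174 = -392169)
(413468 - 78906)*(-83821 + L) = (413468 - 78906)*(-83821 - 392169) = 334562*(-475990) = -159248166380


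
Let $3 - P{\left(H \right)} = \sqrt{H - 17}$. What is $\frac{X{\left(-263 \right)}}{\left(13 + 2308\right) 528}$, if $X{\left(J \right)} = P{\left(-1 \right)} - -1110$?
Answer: $\frac{371}{408496} - \frac{i \sqrt{2}}{408496} \approx 0.00090821 - 3.462 \cdot 10^{-6} i$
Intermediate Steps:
$P{\left(H \right)} = 3 - \sqrt{-17 + H}$ ($P{\left(H \right)} = 3 - \sqrt{H - 17} = 3 - \sqrt{-17 + H}$)
$X{\left(J \right)} = 1113 - 3 i \sqrt{2}$ ($X{\left(J \right)} = \left(3 - \sqrt{-17 - 1}\right) - -1110 = \left(3 - \sqrt{-18}\right) + 1110 = \left(3 - 3 i \sqrt{2}\right) + 1110 = 1113 - 3 i \sqrt{2}$)
$\frac{X{\left(-263 \right)}}{\left(13 + 2308\right) 528} = \frac{1113 - 3 i \sqrt{2}}{\left(13 + 2308\right) 528} = \frac{1113 - 3 i \sqrt{2}}{2321 \cdot 528} = \frac{1113 - 3 i \sqrt{2}}{1225488} = \left(1113 - 3 i \sqrt{2}\right) \frac{1}{1225488} = \frac{371}{408496} - \frac{i \sqrt{2}}{408496}$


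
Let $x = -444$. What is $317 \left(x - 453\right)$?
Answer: $-284349$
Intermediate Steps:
$317 \left(x - 453\right) = 317 \left(-444 - 453\right) = 317 \left(-897\right) = -284349$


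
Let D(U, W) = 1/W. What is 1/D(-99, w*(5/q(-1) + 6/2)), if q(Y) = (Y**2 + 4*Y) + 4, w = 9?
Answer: 72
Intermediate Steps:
q(Y) = 4 + Y**2 + 4*Y
1/D(-99, w*(5/q(-1) + 6/2)) = 1/(1/(9*(5/(4 + (-1)**2 + 4*(-1)) + 6/2))) = 1/(1/(9*(5/(4 + 1 - 4) + 6*(1/2)))) = 1/(1/(9*(5/1 + 3))) = 1/(1/(9*(5*1 + 3))) = 1/(1/(9*(5 + 3))) = 1/(1/(9*8)) = 1/(1/72) = 72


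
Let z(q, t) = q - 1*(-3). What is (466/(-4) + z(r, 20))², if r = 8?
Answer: 44521/4 ≈ 11130.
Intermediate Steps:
z(q, t) = 3 + q (z(q, t) = q + 3 = 3 + q)
(466/(-4) + z(r, 20))² = (466/(-4) + (3 + 8))² = (466*(-¼) + 11)² = (-233/2 + 11)² = (-211/2)² = 44521/4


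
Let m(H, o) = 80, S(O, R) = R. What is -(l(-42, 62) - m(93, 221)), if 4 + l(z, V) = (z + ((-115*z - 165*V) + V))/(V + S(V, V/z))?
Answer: 219744/1271 ≈ 172.89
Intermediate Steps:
l(z, V) = -4 + (-164*V - 114*z)/(V + V/z) (l(z, V) = -4 + (z + ((-115*z - 165*V) + V))/(V + V/z) = -4 + (z + ((-165*V - 115*z) + V))/(V + V/z) = -4 + (z + (-164*V - 115*z))/(V + V/z) = -4 + (-164*V - 114*z)/(V + V/z))
-(l(-42, 62) - m(93, 221)) = -(2*(-2*62 - 3*(-42)*(19*(-42) + 28*62))/(62*(1 - 42)) - 1*80) = -(2*(1/62)*(-124 - 3*(-42)*(-798 + 1736))/(-41) - 80) = -(2*(1/62)*(-1/41)*(-124 - 3*(-42)*938) - 80) = -(2*(1/62)*(-1/41)*(-124 + 118188) - 80) = -(2*(1/62)*(-1/41)*118064 - 80) = -(-118064/1271 - 80) = -1*(-219744/1271) = 219744/1271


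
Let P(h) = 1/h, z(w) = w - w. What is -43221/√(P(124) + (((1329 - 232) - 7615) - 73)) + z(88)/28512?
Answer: 86442*I*√25335773/817283 ≈ 532.38*I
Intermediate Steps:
z(w) = 0
-43221/√(P(124) + (((1329 - 232) - 7615) - 73)) + z(88)/28512 = -43221/√(1/124 + (((1329 - 232) - 7615) - 73)) + 0/28512 = -43221/√(1/124 + ((1097 - 7615) - 73)) + 0*(1/28512) = -43221/√(1/124 + (-6518 - 73)) + 0 = -43221/√(1/124 - 6591) + 0 = -43221*(-2*I*√25335773/817283) + 0 = -(-86442)*I*√25335773/817283 + 0 = 86442*I*√25335773/817283 + 0 = 86442*I*√25335773/817283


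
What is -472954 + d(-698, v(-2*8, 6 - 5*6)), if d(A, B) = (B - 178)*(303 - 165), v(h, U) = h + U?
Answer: -503038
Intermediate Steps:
v(h, U) = U + h
d(A, B) = -24564 + 138*B (d(A, B) = (-178 + B)*138 = -24564 + 138*B)
-472954 + d(-698, v(-2*8, 6 - 5*6)) = -472954 + (-24564 + 138*((6 - 5*6) - 2*8)) = -472954 + (-24564 + 138*((6 - 30) - 16)) = -472954 + (-24564 + 138*(-24 - 16)) = -472954 + (-24564 + 138*(-40)) = -472954 + (-24564 - 5520) = -472954 - 30084 = -503038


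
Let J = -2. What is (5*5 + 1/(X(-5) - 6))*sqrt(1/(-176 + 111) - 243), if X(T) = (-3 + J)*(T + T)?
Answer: 1101*I*sqrt(256685)/1430 ≈ 390.08*I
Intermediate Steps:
X(T) = -10*T (X(T) = (-3 - 2)*(T + T) = -10*T)
(5*5 + 1/(X(-5) - 6))*sqrt(1/(-176 + 111) - 243) = (5*5 + 1/(-10*(-5) - 6))*sqrt(1/(-176 + 111) - 243) = (25 + 1/(50 - 6))*sqrt(1/(-65) - 243) = (25 + 1/44)*sqrt(-1/65 - 243) = (25 + 1/44)*sqrt(-15796/65) = 1101*(2*I*sqrt(256685)/65)/44 = 1101*I*sqrt(256685)/1430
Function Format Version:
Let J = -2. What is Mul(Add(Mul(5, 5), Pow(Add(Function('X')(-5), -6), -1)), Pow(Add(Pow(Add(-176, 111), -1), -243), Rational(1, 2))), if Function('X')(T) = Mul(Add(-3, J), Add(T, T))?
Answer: Mul(Rational(1101, 1430), I, Pow(256685, Rational(1, 2))) ≈ Mul(390.08, I)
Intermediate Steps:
Function('X')(T) = Mul(-10, T) (Function('X')(T) = Mul(Add(-3, -2), Add(T, T)) = Mul(-5, Mul(2, T)) = Mul(-10, T))
Mul(Add(Mul(5, 5), Pow(Add(Function('X')(-5), -6), -1)), Pow(Add(Pow(Add(-176, 111), -1), -243), Rational(1, 2))) = Mul(Add(Mul(5, 5), Pow(Add(Mul(-10, -5), -6), -1)), Pow(Add(Pow(Add(-176, 111), -1), -243), Rational(1, 2))) = Mul(Add(25, Pow(Add(50, -6), -1)), Pow(Add(Pow(-65, -1), -243), Rational(1, 2))) = Mul(Add(25, Pow(44, -1)), Pow(Add(Rational(-1, 65), -243), Rational(1, 2))) = Mul(Add(25, Rational(1, 44)), Pow(Rational(-15796, 65), Rational(1, 2))) = Mul(Rational(1101, 44), Mul(Rational(2, 65), I, Pow(256685, Rational(1, 2)))) = Mul(Rational(1101, 1430), I, Pow(256685, Rational(1, 2)))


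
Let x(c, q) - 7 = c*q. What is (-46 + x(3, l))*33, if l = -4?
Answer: -1683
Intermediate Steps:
x(c, q) = 7 + c*q
(-46 + x(3, l))*33 = (-46 + (7 + 3*(-4)))*33 = (-46 + (7 - 12))*33 = (-46 - 5)*33 = -51*33 = -1683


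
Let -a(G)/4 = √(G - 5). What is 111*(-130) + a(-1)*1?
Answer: -14430 - 4*I*√6 ≈ -14430.0 - 9.798*I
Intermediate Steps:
a(G) = -4*√(-5 + G) (a(G) = -4*√(G - 5) = -4*√(-5 + G))
111*(-130) + a(-1)*1 = 111*(-130) - 4*√(-5 - 1)*1 = -14430 - 4*I*√6*1 = -14430 - 4*I*√6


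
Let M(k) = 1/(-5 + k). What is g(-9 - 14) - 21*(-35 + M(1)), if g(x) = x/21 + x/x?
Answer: 62173/84 ≈ 740.15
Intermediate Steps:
g(x) = 1 + x/21 (g(x) = x*(1/21) + 1 = x/21 + 1 = 1 + x/21)
g(-9 - 14) - 21*(-35 + M(1)) = (1 + (-9 - 14)/21) - 21*(-35 + 1/(-5 + 1)) = (1 + (1/21)*(-23)) - 21*(-35 + 1/(-4)) = (1 - 23/21) - 21*(-35 - 1/4) = -2/21 - 21*(-141/4) = -2/21 + 2961/4 = 62173/84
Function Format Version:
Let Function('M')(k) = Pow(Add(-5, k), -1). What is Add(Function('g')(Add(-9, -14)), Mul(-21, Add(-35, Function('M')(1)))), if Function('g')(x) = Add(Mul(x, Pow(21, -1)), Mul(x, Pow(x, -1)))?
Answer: Rational(62173, 84) ≈ 740.15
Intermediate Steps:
Function('g')(x) = Add(1, Mul(Rational(1, 21), x)) (Function('g')(x) = Add(Mul(x, Rational(1, 21)), 1) = Add(Mul(Rational(1, 21), x), 1) = Add(1, Mul(Rational(1, 21), x)))
Add(Function('g')(Add(-9, -14)), Mul(-21, Add(-35, Function('M')(1)))) = Add(Add(1, Mul(Rational(1, 21), Add(-9, -14))), Mul(-21, Add(-35, Pow(Add(-5, 1), -1)))) = Add(Add(1, Mul(Rational(1, 21), -23)), Mul(-21, Add(-35, Pow(-4, -1)))) = Add(Add(1, Rational(-23, 21)), Mul(-21, Add(-35, Rational(-1, 4)))) = Add(Rational(-2, 21), Mul(-21, Rational(-141, 4))) = Add(Rational(-2, 21), Rational(2961, 4)) = Rational(62173, 84)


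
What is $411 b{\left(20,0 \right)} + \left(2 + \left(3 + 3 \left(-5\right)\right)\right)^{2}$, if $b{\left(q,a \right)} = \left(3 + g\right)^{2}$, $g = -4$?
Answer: $511$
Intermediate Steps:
$b{\left(q,a \right)} = 1$ ($b{\left(q,a \right)} = \left(3 - 4\right)^{2} = \left(-1\right)^{2} = 1$)
$411 b{\left(20,0 \right)} + \left(2 + \left(3 + 3 \left(-5\right)\right)\right)^{2} = 411 \cdot 1 + \left(2 + \left(3 + 3 \left(-5\right)\right)\right)^{2} = 411 + \left(2 + \left(3 - 15\right)\right)^{2} = 411 + \left(2 - 12\right)^{2} = 411 + \left(-10\right)^{2} = 411 + 100 = 511$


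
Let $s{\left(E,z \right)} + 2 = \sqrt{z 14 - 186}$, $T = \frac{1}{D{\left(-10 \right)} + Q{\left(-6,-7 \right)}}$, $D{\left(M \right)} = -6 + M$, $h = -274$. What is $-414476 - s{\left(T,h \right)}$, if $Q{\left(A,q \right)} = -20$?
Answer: $-414474 - i \sqrt{4022} \approx -4.1447 \cdot 10^{5} - 63.419 i$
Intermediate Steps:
$T = - \frac{1}{36}$ ($T = \frac{1}{\left(-6 - 10\right) - 20} = \frac{1}{-16 - 20} = \frac{1}{-36} = - \frac{1}{36} \approx -0.027778$)
$s{\left(E,z \right)} = -2 + \sqrt{-186 + 14 z}$ ($s{\left(E,z \right)} = -2 + \sqrt{z 14 - 186} = -2 + \sqrt{14 z - 186} = -2 + \sqrt{-186 + 14 z}$)
$-414476 - s{\left(T,h \right)} = -414476 - \left(-2 + \sqrt{-186 + 14 \left(-274\right)}\right) = -414476 - \left(-2 + \sqrt{-186 - 3836}\right) = -414476 - \left(-2 + \sqrt{-4022}\right) = -414476 - \left(-2 + i \sqrt{4022}\right) = -414476 + \left(2 - i \sqrt{4022}\right) = -414474 - i \sqrt{4022}$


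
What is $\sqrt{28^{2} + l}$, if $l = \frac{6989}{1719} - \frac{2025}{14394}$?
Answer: $\frac{\sqrt{5955450789831490}}{2749254} \approx 28.07$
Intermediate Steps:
$l = \frac{32372897}{8247762}$ ($l = 6989 \cdot \frac{1}{1719} - \frac{675}{4798} = \frac{6989}{1719} - \frac{675}{4798} = \frac{32372897}{8247762} \approx 3.9251$)
$\sqrt{28^{2} + l} = \sqrt{28^{2} + \frac{32372897}{8247762}} = \sqrt{784 + \frac{32372897}{8247762}} = \sqrt{\frac{6498618305}{8247762}} = \frac{\sqrt{5955450789831490}}{2749254}$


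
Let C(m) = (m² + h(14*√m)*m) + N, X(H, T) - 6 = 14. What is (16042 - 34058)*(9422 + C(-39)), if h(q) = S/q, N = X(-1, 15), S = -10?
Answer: -197509408 + 90080*I*√39/7 ≈ -1.9751e+8 + 80364.0*I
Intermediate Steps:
X(H, T) = 20 (X(H, T) = 6 + 14 = 20)
N = 20
h(q) = -10/q
C(m) = 20 + m² - 5*√m/7 (C(m) = (m² + (-10*1/(14*√m))*m) + 20 = (m² + (-5/(7*√m))*m) + 20 = (m² - 5*√m/7) + 20 = 20 + m² - 5*√m/7)
(16042 - 34058)*(9422 + C(-39)) = (16042 - 34058)*(9422 + (20 + (-39)² - 5*I*√39/7)) = -18016*(9422 + (20 + 1521 - 5*I*√39/7)) = -18016*(9422 + (1541 - 5*I*√39/7)) = -18016*(10963 - 5*I*√39/7) = -197509408 + 90080*I*√39/7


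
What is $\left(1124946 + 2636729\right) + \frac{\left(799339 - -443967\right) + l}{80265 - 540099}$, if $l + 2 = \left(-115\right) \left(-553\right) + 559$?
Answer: $\frac{864872377246}{229917} \approx 3.7617 \cdot 10^{6}$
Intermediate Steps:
$l = 64152$ ($l = -2 + \left(\left(-115\right) \left(-553\right) + 559\right) = -2 + \left(63595 + 559\right) = -2 + 64154 = 64152$)
$\left(1124946 + 2636729\right) + \frac{\left(799339 - -443967\right) + l}{80265 - 540099} = \left(1124946 + 2636729\right) + \frac{\left(799339 - -443967\right) + 64152}{80265 - 540099} = 3761675 + \frac{\left(799339 + 443967\right) + 64152}{-459834} = 3761675 + \left(1243306 + 64152\right) \left(- \frac{1}{459834}\right) = 3761675 + 1307458 \left(- \frac{1}{459834}\right) = 3761675 - \frac{653729}{229917} = \frac{864872377246}{229917}$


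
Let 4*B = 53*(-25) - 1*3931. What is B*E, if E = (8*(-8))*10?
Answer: 840960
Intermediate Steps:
E = -640 (E = -64*10 = -640)
B = -1314 (B = (53*(-25) - 1*3931)/4 = (-1325 - 3931)/4 = (¼)*(-5256) = -1314)
B*E = -1314*(-640) = 840960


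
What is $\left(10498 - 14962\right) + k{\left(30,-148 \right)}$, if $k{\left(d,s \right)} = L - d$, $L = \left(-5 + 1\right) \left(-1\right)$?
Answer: $-4490$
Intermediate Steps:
$L = 4$ ($L = \left(-4\right) \left(-1\right) = 4$)
$k{\left(d,s \right)} = 4 - d$
$\left(10498 - 14962\right) + k{\left(30,-148 \right)} = \left(10498 - 14962\right) + \left(4 - 30\right) = -4464 + \left(4 - 30\right) = -4464 - 26 = -4490$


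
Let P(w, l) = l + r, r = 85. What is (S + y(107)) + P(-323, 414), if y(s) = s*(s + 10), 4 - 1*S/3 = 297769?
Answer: -880277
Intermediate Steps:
P(w, l) = 85 + l (P(w, l) = l + 85 = 85 + l)
S = -893295 (S = 12 - 3*297769 = 12 - 893307 = -893295)
y(s) = s*(10 + s)
(S + y(107)) + P(-323, 414) = (-893295 + 107*(10 + 107)) + (85 + 414) = (-893295 + 107*117) + 499 = (-893295 + 12519) + 499 = -880776 + 499 = -880277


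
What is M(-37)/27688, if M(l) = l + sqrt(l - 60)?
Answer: -37/27688 + I*sqrt(97)/27688 ≈ -0.0013363 + 0.00035571*I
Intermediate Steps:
M(l) = l + sqrt(-60 + l)
M(-37)/27688 = (-37 + sqrt(-60 - 37))/27688 = (-37 + sqrt(-97))*(1/27688) = (-37 + I*sqrt(97))*(1/27688) = -37/27688 + I*sqrt(97)/27688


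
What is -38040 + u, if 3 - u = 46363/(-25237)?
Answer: -959893406/25237 ≈ -38035.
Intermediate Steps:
u = 122074/25237 (u = 3 - 46363/(-25237) = 3 - 46363*(-1)/25237 = 3 - 1*(-46363/25237) = 3 + 46363/25237 = 122074/25237 ≈ 4.8371)
-38040 + u = -38040 + 122074/25237 = -959893406/25237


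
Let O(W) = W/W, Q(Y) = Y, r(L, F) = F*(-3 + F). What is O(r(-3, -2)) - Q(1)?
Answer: 0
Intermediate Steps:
O(W) = 1
O(r(-3, -2)) - Q(1) = 1 - 1*1 = 1 - 1 = 0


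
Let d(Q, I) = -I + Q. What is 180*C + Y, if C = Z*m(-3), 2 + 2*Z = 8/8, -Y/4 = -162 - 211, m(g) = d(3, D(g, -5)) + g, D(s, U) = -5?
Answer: 1042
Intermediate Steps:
d(Q, I) = Q - I
m(g) = 8 + g (m(g) = (3 - 1*(-5)) + g = (3 + 5) + g = 8 + g)
Y = 1492 (Y = -4*(-162 - 211) = -4*(-373) = 1492)
Z = -½ (Z = -1 + (8/8)/2 = -1 + (8*(⅛))/2 = -1 + (½)*1 = -1 + ½ = -½ ≈ -0.50000)
C = -5/2 (C = -(8 - 3)/2 = -½*5 = -5/2 ≈ -2.5000)
180*C + Y = 180*(-5/2) + 1492 = -450 + 1492 = 1042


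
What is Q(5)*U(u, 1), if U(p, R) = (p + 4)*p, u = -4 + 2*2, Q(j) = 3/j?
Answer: 0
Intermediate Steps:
u = 0 (u = -4 + 4 = 0)
U(p, R) = p*(4 + p) (U(p, R) = (4 + p)*p = p*(4 + p))
Q(5)*U(u, 1) = (3/5)*(0*(4 + 0)) = (3*(⅕))*(0*4) = (⅗)*0 = 0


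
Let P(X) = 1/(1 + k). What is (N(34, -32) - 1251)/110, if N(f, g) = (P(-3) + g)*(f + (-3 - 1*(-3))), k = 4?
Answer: -11661/550 ≈ -21.202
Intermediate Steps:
P(X) = 1/5 (P(X) = 1/(1 + 4) = 1/5)
N(f, g) = f*(1/5 + g) (N(f, g) = (1/5 + g)*(f + (-3 - 1*(-3))) = (1/5 + g)*(f + (-3 + 3)) = (1/5 + g)*(f + 0) = (1/5 + g)*f = f*(1/5 + g))
(N(34, -32) - 1251)/110 = (34*(1/5 - 32) - 1251)/110 = (34*(-159/5) - 1251)*(1/110) = (-5406/5 - 1251)*(1/110) = -11661/5*1/110 = -11661/550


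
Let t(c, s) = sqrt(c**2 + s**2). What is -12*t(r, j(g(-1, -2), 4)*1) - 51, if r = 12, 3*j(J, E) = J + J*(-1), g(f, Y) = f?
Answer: -195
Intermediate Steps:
j(J, E) = 0 (j(J, E) = (J + J*(-1))/3 = (J - J)/3 = (1/3)*0 = 0)
-12*t(r, j(g(-1, -2), 4)*1) - 51 = -12*sqrt(12**2 + (0*1)**2) - 51 = -12*sqrt(144 + 0**2) - 51 = -12*sqrt(144 + 0) - 51 = -12*sqrt(144) - 51 = -12*12 - 51 = -144 - 51 = -195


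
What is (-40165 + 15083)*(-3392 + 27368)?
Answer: -601366032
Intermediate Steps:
(-40165 + 15083)*(-3392 + 27368) = -25082*23976 = -601366032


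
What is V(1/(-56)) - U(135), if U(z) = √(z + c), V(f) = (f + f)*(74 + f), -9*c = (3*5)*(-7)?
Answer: -4143/1568 - 2*√330/3 ≈ -14.753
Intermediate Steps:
c = 35/3 (c = -3*5*(-7)/9 = -5*(-7)/3 = -⅑*(-105) = 35/3 ≈ 11.667)
V(f) = 2*f*(74 + f) (V(f) = (2*f)*(74 + f) = 2*f*(74 + f))
U(z) = √(35/3 + z) (U(z) = √(z + 35/3) = √(35/3 + z))
V(1/(-56)) - U(135) = 2*(74 + 1/(-56))/(-56) - √(105 + 9*135)/3 = 2*(-1/56)*(74 - 1/56) - √(105 + 1215)/3 = 2*(-1/56)*(4143/56) - √1320/3 = -4143/1568 - 2*√330/3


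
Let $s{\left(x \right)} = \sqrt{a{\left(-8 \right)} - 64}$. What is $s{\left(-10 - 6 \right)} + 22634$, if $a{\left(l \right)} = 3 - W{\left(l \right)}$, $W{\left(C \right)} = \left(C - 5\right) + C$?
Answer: $22634 + 2 i \sqrt{10} \approx 22634.0 + 6.3246 i$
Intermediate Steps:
$W{\left(C \right)} = -5 + 2 C$ ($W{\left(C \right)} = \left(-5 + C\right) + C = -5 + 2 C$)
$a{\left(l \right)} = 8 - 2 l$ ($a{\left(l \right)} = 3 - \left(-5 + 2 l\right) = 8 - 2 l$)
$s{\left(x \right)} = 2 i \sqrt{10}$ ($s{\left(x \right)} = \sqrt{\left(8 - -16\right) - 64} = \sqrt{\left(8 + 16\right) - 64} = \sqrt{24 - 64} = \sqrt{-40} = 2 i \sqrt{10}$)
$s{\left(-10 - 6 \right)} + 22634 = 2 i \sqrt{10} + 22634 = 22634 + 2 i \sqrt{10}$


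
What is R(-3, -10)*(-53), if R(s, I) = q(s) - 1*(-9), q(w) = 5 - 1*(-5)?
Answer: -1007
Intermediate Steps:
q(w) = 10 (q(w) = 5 + 5 = 10)
R(s, I) = 19 (R(s, I) = 10 - 1*(-9) = 10 + 9 = 19)
R(-3, -10)*(-53) = 19*(-53) = -1007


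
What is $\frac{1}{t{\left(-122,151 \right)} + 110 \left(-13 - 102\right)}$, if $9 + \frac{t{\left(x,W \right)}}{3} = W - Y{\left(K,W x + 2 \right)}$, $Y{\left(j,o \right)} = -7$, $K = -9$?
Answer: $- \frac{1}{12203} \approx -8.1947 \cdot 10^{-5}$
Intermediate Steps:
$t{\left(x,W \right)} = -6 + 3 W$ ($t{\left(x,W \right)} = -27 + 3 \left(W - -7\right) = -27 + 3 \left(W + 7\right) = -27 + 3 \left(7 + W\right) = -27 + \left(21 + 3 W\right) = -6 + 3 W$)
$\frac{1}{t{\left(-122,151 \right)} + 110 \left(-13 - 102\right)} = \frac{1}{\left(-6 + 3 \cdot 151\right) + 110 \left(-13 - 102\right)} = \frac{1}{\left(-6 + 453\right) + 110 \left(-115\right)} = \frac{1}{447 - 12650} = \frac{1}{-12203} = - \frac{1}{12203}$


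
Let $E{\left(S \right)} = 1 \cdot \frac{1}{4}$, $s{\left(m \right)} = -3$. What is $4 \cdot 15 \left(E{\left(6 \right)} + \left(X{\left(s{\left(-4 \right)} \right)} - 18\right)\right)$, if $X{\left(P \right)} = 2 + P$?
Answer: $-1125$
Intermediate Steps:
$E{\left(S \right)} = \frac{1}{4}$ ($E{\left(S \right)} = 1 \cdot \frac{1}{4} = \frac{1}{4}$)
$4 \cdot 15 \left(E{\left(6 \right)} + \left(X{\left(s{\left(-4 \right)} \right)} - 18\right)\right) = 4 \cdot 15 \left(\frac{1}{4} + \left(\left(2 - 3\right) - 18\right)\right) = 60 \left(\frac{1}{4} - 19\right) = 60 \left(- \frac{75}{4}\right) = -1125$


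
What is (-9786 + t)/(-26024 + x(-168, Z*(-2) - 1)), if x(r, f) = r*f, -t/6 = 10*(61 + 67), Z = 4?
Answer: 8733/12256 ≈ 0.71255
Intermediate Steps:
t = -7680 (t = -60*(61 + 67) = -60*128 = -6*1280 = -7680)
x(r, f) = f*r
(-9786 + t)/(-26024 + x(-168, Z*(-2) - 1)) = (-9786 - 7680)/(-26024 + (4*(-2) - 1)*(-168)) = -17466/(-26024 + (-8 - 1)*(-168)) = -17466/(-26024 - 9*(-168)) = -17466/(-26024 + 1512) = -17466/(-24512) = -17466*(-1/24512) = 8733/12256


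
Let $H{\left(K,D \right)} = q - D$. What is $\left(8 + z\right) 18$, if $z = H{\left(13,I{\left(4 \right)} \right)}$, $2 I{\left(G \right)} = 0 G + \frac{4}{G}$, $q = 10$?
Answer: $315$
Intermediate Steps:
$I{\left(G \right)} = \frac{2}{G}$ ($I{\left(G \right)} = \frac{0 G + \frac{4}{G}}{2} = \frac{0 + \frac{4}{G}}{2} = \frac{4 \frac{1}{G}}{2} = \frac{2}{G}$)
$H{\left(K,D \right)} = 10 - D$
$z = \frac{19}{2}$ ($z = 10 - \frac{2}{4} = 10 - 2 \cdot \frac{1}{4} = 10 - \frac{1}{2} = \frac{19}{2} \approx 9.5$)
$\left(8 + z\right) 18 = \left(8 + \frac{19}{2}\right) 18 = \frac{35}{2} \cdot 18 = 315$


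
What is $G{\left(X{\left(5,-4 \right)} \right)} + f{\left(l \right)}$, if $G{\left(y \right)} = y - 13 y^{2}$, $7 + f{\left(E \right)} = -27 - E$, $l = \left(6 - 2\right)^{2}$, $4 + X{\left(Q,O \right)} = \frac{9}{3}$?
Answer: $-64$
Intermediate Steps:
$X{\left(Q,O \right)} = -1$ ($X{\left(Q,O \right)} = -4 + \frac{9}{3} = -4 + 9 \cdot \frac{1}{3} = -4 + 3 = -1$)
$l = 16$ ($l = 4^{2} = 16$)
$f{\left(E \right)} = -34 - E$ ($f{\left(E \right)} = -7 - \left(27 + E\right) = -34 - E$)
$G{\left(X{\left(5,-4 \right)} \right)} + f{\left(l \right)} = - (1 - -13) - 50 = - (1 + 13) - 50 = \left(-1\right) 14 - 50 = -14 - 50 = -64$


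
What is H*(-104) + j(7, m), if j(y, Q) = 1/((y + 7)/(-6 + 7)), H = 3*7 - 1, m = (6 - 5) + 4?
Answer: -29119/14 ≈ -2079.9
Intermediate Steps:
m = 5 (m = 1 + 4 = 5)
H = 20 (H = 21 - 1 = 20)
j(y, Q) = 1/(7 + y) (j(y, Q) = 1/((7 + y)/1) = 1/((7 + y)*1) = 1/(7 + y))
H*(-104) + j(7, m) = 20*(-104) + 1/(7 + 7) = -2080 + 1/14 = -29119/14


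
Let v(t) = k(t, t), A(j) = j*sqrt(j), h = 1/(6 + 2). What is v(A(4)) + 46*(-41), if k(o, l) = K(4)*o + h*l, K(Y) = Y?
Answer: -1853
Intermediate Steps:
h = 1/8 ≈ 0.12500
k(o, l) = 4*o + l/8
A(j) = j**(3/2)
v(t) = 33*t/8 (v(t) = 4*t + t/8 = 33*t/8)
v(A(4)) + 46*(-41) = 33*4**(3/2)/8 + 46*(-41) = (33/8)*8 - 1886 = 33 - 1886 = -1853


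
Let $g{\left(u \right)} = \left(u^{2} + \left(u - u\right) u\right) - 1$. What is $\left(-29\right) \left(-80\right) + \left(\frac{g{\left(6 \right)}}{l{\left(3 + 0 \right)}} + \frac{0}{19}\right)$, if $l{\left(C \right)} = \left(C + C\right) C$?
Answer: $\frac{41795}{18} \approx 2321.9$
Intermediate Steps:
$l{\left(C \right)} = 2 C^{2}$ ($l{\left(C \right)} = 2 C C = 2 C^{2}$)
$g{\left(u \right)} = -1 + u^{2}$ ($g{\left(u \right)} = \left(u^{2} + 0 u\right) - 1 = \left(u^{2} + 0\right) - 1 = u^{2} - 1 = -1 + u^{2}$)
$\left(-29\right) \left(-80\right) + \left(\frac{g{\left(6 \right)}}{l{\left(3 + 0 \right)}} + \frac{0}{19}\right) = \left(-29\right) \left(-80\right) + \left(\frac{-1 + 6^{2}}{2 \left(3 + 0\right)^{2}} + \frac{0}{19}\right) = 2320 + \left(\frac{-1 + 36}{2 \cdot 3^{2}} + 0 \cdot \frac{1}{19}\right) = 2320 + \left(\frac{35}{2 \cdot 9} + 0\right) = 2320 + \left(\frac{35}{18} + 0\right) = 2320 + \frac{35}{18} = \frac{41795}{18}$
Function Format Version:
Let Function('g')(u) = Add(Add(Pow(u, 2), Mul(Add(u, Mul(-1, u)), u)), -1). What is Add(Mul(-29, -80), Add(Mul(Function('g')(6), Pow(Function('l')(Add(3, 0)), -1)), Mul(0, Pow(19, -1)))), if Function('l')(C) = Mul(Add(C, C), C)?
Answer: Rational(41795, 18) ≈ 2321.9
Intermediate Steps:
Function('l')(C) = Mul(2, Pow(C, 2)) (Function('l')(C) = Mul(Mul(2, C), C) = Mul(2, Pow(C, 2)))
Function('g')(u) = Add(-1, Pow(u, 2)) (Function('g')(u) = Add(Add(Pow(u, 2), Mul(0, u)), -1) = Add(Add(Pow(u, 2), 0), -1) = Add(Pow(u, 2), -1) = Add(-1, Pow(u, 2)))
Add(Mul(-29, -80), Add(Mul(Function('g')(6), Pow(Function('l')(Add(3, 0)), -1)), Mul(0, Pow(19, -1)))) = Add(Mul(-29, -80), Add(Mul(Add(-1, Pow(6, 2)), Pow(Mul(2, Pow(Add(3, 0), 2)), -1)), Mul(0, Pow(19, -1)))) = Add(2320, Add(Mul(Add(-1, 36), Pow(Mul(2, Pow(3, 2)), -1)), Mul(0, Rational(1, 19)))) = Add(2320, Add(Mul(35, Pow(Mul(2, 9), -1)), 0)) = Add(2320, Add(Mul(35, Pow(18, -1)), 0)) = Add(2320, Add(Mul(35, Rational(1, 18)), 0)) = Add(2320, Add(Rational(35, 18), 0)) = Add(2320, Rational(35, 18)) = Rational(41795, 18)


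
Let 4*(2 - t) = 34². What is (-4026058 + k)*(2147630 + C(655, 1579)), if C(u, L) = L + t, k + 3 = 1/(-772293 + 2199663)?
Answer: -6174582131472997309/713685 ≈ -8.6517e+12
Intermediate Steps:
t = -287 (t = 2 - ¼*34² = 2 - ¼*1156 = 2 - 289 = -287)
k = -4282109/1427370 (k = -3 + 1/(-772293 + 2199663) = -3 + 1/1427370 = -4282109/1427370 ≈ -3.0000)
C(u, L) = -287 + L (C(u, L) = L - 287 = -287 + L)
(-4026058 + k)*(2147630 + C(655, 1579)) = (-4026058 - 4282109/1427370)*(2147630 + (-287 + 1579)) = -5746678689569*(2147630 + 1292)/1427370 = -5746678689569/1427370*2148922 = -6174582131472997309/713685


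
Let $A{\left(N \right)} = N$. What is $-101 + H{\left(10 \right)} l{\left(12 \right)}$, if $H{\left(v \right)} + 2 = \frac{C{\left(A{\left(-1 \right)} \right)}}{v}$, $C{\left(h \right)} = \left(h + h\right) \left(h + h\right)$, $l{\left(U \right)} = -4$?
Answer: $- \frac{473}{5} \approx -94.6$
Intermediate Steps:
$C{\left(h \right)} = 4 h^{2}$ ($C{\left(h \right)} = 2 h 2 h = 4 h^{2}$)
$H{\left(v \right)} = -2 + \frac{4}{v}$ ($H{\left(v \right)} = -2 + \frac{4 \left(-1\right)^{2}}{v} = -2 + \frac{4 \cdot 1}{v} = -2 + \frac{4}{v}$)
$-101 + H{\left(10 \right)} l{\left(12 \right)} = -101 + \left(-2 + \frac{4}{10}\right) \left(-4\right) = -101 + \left(-2 + 4 \cdot \frac{1}{10}\right) \left(-4\right) = -101 + \left(-2 + \frac{2}{5}\right) \left(-4\right) = -101 - - \frac{32}{5} = -101 + \frac{32}{5} = - \frac{473}{5}$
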